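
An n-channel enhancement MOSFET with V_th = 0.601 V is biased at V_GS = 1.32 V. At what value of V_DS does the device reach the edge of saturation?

The boundary between triode and saturation is V_DS = V_GS − V_th = V_ov.
V_ov = 1.32 − 0.601 = 0.719 V.

V_DS,sat = 0.719 V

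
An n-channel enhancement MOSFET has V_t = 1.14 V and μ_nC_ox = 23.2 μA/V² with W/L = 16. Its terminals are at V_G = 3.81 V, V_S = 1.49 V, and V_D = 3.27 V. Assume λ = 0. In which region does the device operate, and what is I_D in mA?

Saturation; I_D = 0.258 mA

V_GS = V_G − V_S = 3.81 − 1.49 = 2.32 V; V_DS = V_D − V_S = 3.27 − 1.49 = 1.78 V.
k_n = μ_nC_ox · (W/L) = 0.3712 mA/V².
V_ov = V_GS − V_t = 2.32 − 1.14 = 1.18 V.
Since V_DS = 1.78 V ≥ V_ov = 1.18 V, the device is in saturation.
I_D = ½ k_n V_ov² = 0.5 × 0.3712 × 1.18² = 0.258 mA.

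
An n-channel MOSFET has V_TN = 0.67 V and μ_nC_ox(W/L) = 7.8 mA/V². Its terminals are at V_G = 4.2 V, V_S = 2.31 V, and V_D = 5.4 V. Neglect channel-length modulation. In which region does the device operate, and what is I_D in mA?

V_GS = V_G − V_S = 4.2 − 2.31 = 1.89 V; V_DS = V_D − V_S = 5.4 − 2.31 = 3.09 V.
V_ov = V_GS − V_TN = 1.89 − 0.67 = 1.22 V.
Since V_DS = 3.09 V ≥ V_ov = 1.22 V, the device is in saturation.
I_D = ½ k_n V_ov² = 0.5 × 7.8 × 1.22² = 5.8 mA.

Saturation; I_D = 5.80 mA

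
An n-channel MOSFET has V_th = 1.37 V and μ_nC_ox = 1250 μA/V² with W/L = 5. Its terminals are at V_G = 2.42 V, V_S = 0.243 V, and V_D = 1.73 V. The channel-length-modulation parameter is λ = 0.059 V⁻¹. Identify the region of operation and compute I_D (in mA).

Saturation; I_D = 2.21 mA

V_GS = V_G − V_S = 2.42 − 0.243 = 2.18 V; V_DS = V_D − V_S = 1.73 − 0.243 = 1.49 V.
k_n = μ_nC_ox · (W/L) = 6.25 mA/V².
V_ov = V_GS − V_th = 2.18 − 1.37 = 0.807 V.
Since V_DS = 1.49 V ≥ V_ov = 0.807 V, the device is in saturation.
I_D = ½ k_n V_ov² (1 + λ V_DS) = 0.5 × 6.25 × 0.807² × (1 + 0.059 × 1.49) = 2.21 mA.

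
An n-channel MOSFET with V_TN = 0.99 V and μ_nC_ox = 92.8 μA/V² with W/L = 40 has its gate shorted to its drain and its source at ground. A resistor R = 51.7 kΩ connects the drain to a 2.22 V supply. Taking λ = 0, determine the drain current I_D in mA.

I_D = 0.0217 mA

With gate tied to drain, V_GS = V_DS ≥ V_GS − V_TN, so the device is in saturation.
k_n = μ_nC_ox · (W/L) = 3.712 mA/V².
KCL at the drain: ½ k_n (V_GS − V_TN)² = (V_DD − V_GS)/R.
Let x = V_GS − 0.99. Then 96 x² + x − 1.23 = 0, giving x = 0.108 V (positive root), so V_GS = 1.1 V.
I_D = (V_DD − V_GS)/R = (2.22 − 1.1) / 51.7 = 0.0217 mA.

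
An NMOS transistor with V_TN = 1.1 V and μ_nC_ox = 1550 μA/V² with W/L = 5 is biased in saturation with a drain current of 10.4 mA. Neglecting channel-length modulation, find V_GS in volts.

k_n = μ_nC_ox · (W/L) = 7.75 mA/V².
In saturation I_D = ½ k_n (V_GS − V_TN)², so V_GS − V_TN = √(2 I_D / k_n) = √(2 × 10.4 / 7.75) = 1.64 V.
V_GS = 1.1 + 1.64 = 2.74 V.

V_GS = 2.74 V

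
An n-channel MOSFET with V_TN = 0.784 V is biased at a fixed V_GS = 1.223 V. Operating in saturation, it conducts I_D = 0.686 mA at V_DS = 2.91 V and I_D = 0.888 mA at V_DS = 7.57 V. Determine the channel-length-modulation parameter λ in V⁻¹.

With V_GS fixed, I_D ∝ (1 + λ V_DS) in saturation, so I_D2/I_D1 = (1 + λ V_DS2)/(1 + λ V_DS1).
0.888/0.686 = 1.294 = (1 + 7.57 λ)/(1 + 2.91 λ).
Solving: λ (I_D1 V_DS2 − I_D2 V_DS1) = I_D2 − I_D1, so λ = (0.888 − 0.686) / (0.686 × 7.57 − 0.888 × 2.91) = 0.202 / 2.61 = 0.0774 V⁻¹.

λ = 0.0774 V⁻¹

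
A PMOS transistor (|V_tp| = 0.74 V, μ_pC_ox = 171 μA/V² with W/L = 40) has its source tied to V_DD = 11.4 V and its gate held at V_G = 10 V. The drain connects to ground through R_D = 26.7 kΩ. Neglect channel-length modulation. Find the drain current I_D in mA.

V_SG = V_DD − V_G = 11.4 − 10 = 1.4 V, so V_ov = 1.4 − 0.74 = 0.66 V.
k_p = μ_pC_ox · (W/L) = 6.84 mA/V².
Assume saturation: I_D = ½ k_p V_ov² = 0.5 × 6.84 × 0.66² = 1.49 mA, giving V_SD = V_DD − I_D R_D = 11.4 − 1.49 × 26.7 = -28.4 V.
But -28.4 V < V_ov = 0.66 V, so the device is actually in triode.
In triode I_D = k_p[V_ov V_SD − ½ V_SD²] and I_D = (V_DD − V_SD)/R_D. Equating: 91.3 V_SD² − 121.5 V_SD + 11.4 = 0, giving V_SD = 0.102 V (the root below V_ov).
I_D = (11.4 − 0.102) / 26.7 = 0.423 mA.

I_D = 0.423 mA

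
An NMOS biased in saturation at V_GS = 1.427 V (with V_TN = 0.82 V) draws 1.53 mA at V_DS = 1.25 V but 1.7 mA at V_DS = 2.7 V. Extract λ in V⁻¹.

λ = 0.0847 V⁻¹

With V_GS fixed, I_D ∝ (1 + λ V_DS) in saturation, so I_D2/I_D1 = (1 + λ V_DS2)/(1 + λ V_DS1).
1.7/1.53 = 1.111 = (1 + 2.7 λ)/(1 + 1.25 λ).
Solving: λ (I_D1 V_DS2 − I_D2 V_DS1) = I_D2 − I_D1, so λ = (1.7 − 1.53) / (1.53 × 2.7 − 1.7 × 1.25) = 0.17 / 2.01 = 0.0847 V⁻¹.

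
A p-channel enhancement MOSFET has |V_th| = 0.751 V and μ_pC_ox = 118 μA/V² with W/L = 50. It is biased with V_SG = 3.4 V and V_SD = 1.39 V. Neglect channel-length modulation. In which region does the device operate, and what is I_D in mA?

k_p = μ_pC_ox · (W/L) = 5.9 mA/V².
V_ov = V_SG − |V_th| = 3.4 − 0.751 = 2.65 V.
Since V_SD = 1.39 V < V_ov = 2.65 V, the device is in the triode region.
I_D = k_p [V_ov · V_SD − ½ V_SD²] = 5.9 × [2.65 × 1.39 − 0.5 × 1.39²] = 16 mA.

Triode; I_D = 16.0 mA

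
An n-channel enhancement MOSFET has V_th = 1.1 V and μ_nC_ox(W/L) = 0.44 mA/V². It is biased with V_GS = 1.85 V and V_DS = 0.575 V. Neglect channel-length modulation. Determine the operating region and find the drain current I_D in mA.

Triode; I_D = 0.117 mA

V_ov = V_GS − V_th = 1.85 − 1.1 = 0.75 V.
Since V_DS = 0.575 V < V_ov = 0.75 V, the device is in the triode region.
I_D = k_n [V_ov · V_DS − ½ V_DS²] = 0.44 × [0.75 × 0.575 − 0.5 × 0.575²] = 0.117 mA.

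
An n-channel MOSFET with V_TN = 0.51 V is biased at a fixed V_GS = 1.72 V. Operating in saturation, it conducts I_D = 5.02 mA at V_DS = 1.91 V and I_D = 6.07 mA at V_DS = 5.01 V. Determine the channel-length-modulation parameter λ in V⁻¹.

λ = 0.0775 V⁻¹

With V_GS fixed, I_D ∝ (1 + λ V_DS) in saturation, so I_D2/I_D1 = (1 + λ V_DS2)/(1 + λ V_DS1).
6.07/5.02 = 1.209 = (1 + 5.01 λ)/(1 + 1.91 λ).
Solving: λ (I_D1 V_DS2 − I_D2 V_DS1) = I_D2 − I_D1, so λ = (6.07 − 5.02) / (5.02 × 5.01 − 6.07 × 1.91) = 1.05 / 13.6 = 0.0775 V⁻¹.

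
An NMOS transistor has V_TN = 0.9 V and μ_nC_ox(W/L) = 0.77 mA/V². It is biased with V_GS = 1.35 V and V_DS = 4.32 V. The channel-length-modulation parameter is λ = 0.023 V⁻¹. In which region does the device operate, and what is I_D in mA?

Saturation; I_D = 0.0857 mA

V_ov = V_GS − V_TN = 1.35 − 0.9 = 0.45 V.
Since V_DS = 4.32 V ≥ V_ov = 0.45 V, the device is in saturation.
I_D = ½ k_n V_ov² (1 + λ V_DS) = 0.5 × 0.77 × 0.45² × (1 + 0.023 × 4.32) = 0.0857 mA.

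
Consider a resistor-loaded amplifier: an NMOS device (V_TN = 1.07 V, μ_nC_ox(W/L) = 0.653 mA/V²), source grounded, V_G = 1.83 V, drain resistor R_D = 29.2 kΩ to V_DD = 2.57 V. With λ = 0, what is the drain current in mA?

V_GS = V_G = 1.83 V, so V_ov = 1.83 − 1.07 = 0.76 V.
Assume saturation: I_D = ½ k_n V_ov² = 0.5 × 0.653 × 0.76² = 0.189 mA, giving V_DS = V_DD − I_D R_D = 2.57 − 0.189 × 29.2 = -2.94 V.
But -2.94 V < V_ov = 0.76 V, so the device is actually in triode.
In triode I_D = k_n[V_ov V_DS − ½ V_DS²] and I_D = (V_DD − V_DS)/R_D. Equating: 9.53 V_DS² − 15.49 V_DS + 2.57 = 0, giving V_DS = 0.188 V (the root below V_ov).
I_D = (2.57 − 0.188) / 29.2 = 0.0816 mA.

I_D = 0.0816 mA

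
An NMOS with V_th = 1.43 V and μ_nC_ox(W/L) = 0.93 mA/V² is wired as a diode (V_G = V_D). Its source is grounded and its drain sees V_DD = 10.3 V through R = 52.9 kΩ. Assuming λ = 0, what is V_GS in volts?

With gate tied to drain, V_GS = V_DS ≥ V_GS − V_th, so the device is in saturation.
KCL at the drain: ½ k_n (V_GS − V_th)² = (V_DD − V_GS)/R.
Let x = V_GS − 1.43. Then 24.6 x² + x − 8.87 = 0, giving x = 0.581 V (positive root), so V_GS = 2.01 V.
I_D = (V_DD − V_GS)/R = (10.3 − 2.01) / 52.9 = 0.157 mA.

V_GS = 2.01 V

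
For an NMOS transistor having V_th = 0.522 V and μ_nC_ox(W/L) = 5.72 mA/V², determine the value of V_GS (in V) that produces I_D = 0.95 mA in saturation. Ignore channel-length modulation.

In saturation I_D = ½ k_n (V_GS − V_th)², so V_GS − V_th = √(2 I_D / k_n) = √(2 × 0.95 / 5.72) = 0.576 V.
V_GS = 0.522 + 0.576 = 1.1 V.

V_GS = 1.10 V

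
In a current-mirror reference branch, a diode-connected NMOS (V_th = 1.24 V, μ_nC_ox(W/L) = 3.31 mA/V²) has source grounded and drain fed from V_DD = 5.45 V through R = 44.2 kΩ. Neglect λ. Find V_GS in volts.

With gate tied to drain, V_GS = V_DS ≥ V_GS − V_th, so the device is in saturation.
KCL at the drain: ½ k_n (V_GS − V_th)² = (V_DD − V_GS)/R.
Let x = V_GS − 1.24. Then 73.2 x² + x − 4.21 = 0, giving x = 0.233 V (positive root), so V_GS = 1.47 V.
I_D = (V_DD − V_GS)/R = (5.45 − 1.47) / 44.2 = 0.09 mA.

V_GS = 1.47 V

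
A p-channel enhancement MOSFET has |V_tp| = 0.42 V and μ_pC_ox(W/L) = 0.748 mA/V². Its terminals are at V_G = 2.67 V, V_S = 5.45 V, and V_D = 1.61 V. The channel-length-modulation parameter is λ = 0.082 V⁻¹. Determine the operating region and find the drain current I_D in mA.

V_SG = V_S − V_G = 5.45 − 2.67 = 2.78 V; V_SD = V_S − V_D = 5.45 − 1.61 = 3.84 V.
V_ov = V_SG − |V_tp| = 2.78 − 0.42 = 2.36 V.
Since V_SD = 3.84 V ≥ V_ov = 2.36 V, the device is in saturation.
I_D = ½ k_p V_ov² (1 + λ V_SD) = 0.5 × 0.748 × 2.36² × (1 + 0.082 × 3.84) = 2.74 mA.

Saturation; I_D = 2.74 mA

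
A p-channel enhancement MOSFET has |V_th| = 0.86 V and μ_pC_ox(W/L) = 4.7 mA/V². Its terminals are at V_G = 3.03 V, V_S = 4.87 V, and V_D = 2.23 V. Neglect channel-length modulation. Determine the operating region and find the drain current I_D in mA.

Saturation; I_D = 2.26 mA

V_SG = V_S − V_G = 4.87 − 3.03 = 1.84 V; V_SD = V_S − V_D = 4.87 − 2.23 = 2.64 V.
V_ov = V_SG − |V_th| = 1.84 − 0.86 = 0.98 V.
Since V_SD = 2.64 V ≥ V_ov = 0.98 V, the device is in saturation.
I_D = ½ k_p V_ov² = 0.5 × 4.7 × 0.98² = 2.26 mA.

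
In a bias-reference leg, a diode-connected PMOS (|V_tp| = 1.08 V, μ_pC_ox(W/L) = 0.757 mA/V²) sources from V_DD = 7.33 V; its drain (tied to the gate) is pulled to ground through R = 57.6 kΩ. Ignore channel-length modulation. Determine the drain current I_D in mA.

I_D = 0.0996 mA

With gate tied to drain, V_SG = V_SD ≥ V_SG − |V_tp|, so the device is in saturation.
KCL at the drain: ½ k_p (V_SG − |V_tp|)² = (V_DD − V_SG)/R.
Let x = V_SG − 1.08. Then 21.8 x² + x − 6.25 = 0, giving x = 0.513 V (positive root), so V_SG = 1.59 V.
I_D = (V_DD − V_SG)/R = (7.33 − 1.59) / 57.6 = 0.0996 mA.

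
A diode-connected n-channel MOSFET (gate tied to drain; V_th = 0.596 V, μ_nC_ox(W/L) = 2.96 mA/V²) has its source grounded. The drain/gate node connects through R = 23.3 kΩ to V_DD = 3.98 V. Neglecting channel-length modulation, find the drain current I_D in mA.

I_D = 0.132 mA

With gate tied to drain, V_GS = V_DS ≥ V_GS − V_th, so the device is in saturation.
KCL at the drain: ½ k_n (V_GS − V_th)² = (V_DD − V_GS)/R.
Let x = V_GS − 0.596. Then 34.5 x² + x − 3.384 = 0, giving x = 0.299 V (positive root), so V_GS = 0.895 V.
I_D = (V_DD − V_GS)/R = (3.98 − 0.895) / 23.3 = 0.132 mA.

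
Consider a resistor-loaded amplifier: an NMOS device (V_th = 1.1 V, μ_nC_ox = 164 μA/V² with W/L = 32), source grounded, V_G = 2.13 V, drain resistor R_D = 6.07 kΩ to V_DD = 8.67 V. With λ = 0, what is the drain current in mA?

I_D = 1.38 mA

V_GS = V_G = 2.13 V, so V_ov = 2.13 − 1.1 = 1.03 V.
k_n = μ_nC_ox · (W/L) = 5.248 mA/V².
Assume saturation: I_D = ½ k_n V_ov² = 0.5 × 5.248 × 1.03² = 2.78 mA, giving V_DS = V_DD − I_D R_D = 8.67 − 2.78 × 6.07 = -8.23 V.
But -8.23 V < V_ov = 1.03 V, so the device is actually in triode.
In triode I_D = k_n[V_ov V_DS − ½ V_DS²] and I_D = (V_DD − V_DS)/R_D. Equating: 15.9 V_DS² − 33.81 V_DS + 8.67 = 0, giving V_DS = 0.298 V (the root below V_ov).
I_D = (8.67 − 0.298) / 6.07 = 1.38 mA.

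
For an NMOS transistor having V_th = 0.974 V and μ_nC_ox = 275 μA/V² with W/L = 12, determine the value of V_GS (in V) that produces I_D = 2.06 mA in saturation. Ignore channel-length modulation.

k_n = μ_nC_ox · (W/L) = 3.3 mA/V².
In saturation I_D = ½ k_n (V_GS − V_th)², so V_GS − V_th = √(2 I_D / k_n) = √(2 × 2.06 / 3.3) = 1.12 V.
V_GS = 0.974 + 1.12 = 2.09 V.

V_GS = 2.09 V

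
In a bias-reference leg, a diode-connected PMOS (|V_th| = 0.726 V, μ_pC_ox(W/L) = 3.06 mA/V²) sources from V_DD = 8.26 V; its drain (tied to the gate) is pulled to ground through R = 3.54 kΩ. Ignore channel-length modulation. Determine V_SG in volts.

With gate tied to drain, V_SG = V_SD ≥ V_SG − |V_th|, so the device is in saturation.
KCL at the drain: ½ k_p (V_SG − |V_th|)² = (V_DD − V_SG)/R.
Let x = V_SG − 0.726. Then 5.42 x² + x − 7.534 = 0, giving x = 1.09 V (positive root), so V_SG = 1.82 V.
I_D = (V_DD − V_SG)/R = (8.26 − 1.82) / 3.54 = 1.82 mA.

V_SG = 1.82 V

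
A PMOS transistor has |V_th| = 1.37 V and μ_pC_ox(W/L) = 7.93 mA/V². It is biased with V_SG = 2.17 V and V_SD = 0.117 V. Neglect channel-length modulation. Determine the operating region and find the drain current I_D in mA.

Triode; I_D = 0.688 mA

V_ov = V_SG − |V_th| = 2.17 − 1.37 = 0.8 V.
Since V_SD = 0.117 V < V_ov = 0.8 V, the device is in the triode region.
I_D = k_p [V_ov · V_SD − ½ V_SD²] = 7.93 × [0.8 × 0.117 − 0.5 × 0.117²] = 0.688 mA.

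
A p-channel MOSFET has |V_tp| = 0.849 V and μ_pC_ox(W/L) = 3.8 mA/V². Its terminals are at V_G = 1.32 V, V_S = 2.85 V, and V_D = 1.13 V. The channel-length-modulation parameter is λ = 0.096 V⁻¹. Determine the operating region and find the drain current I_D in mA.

Saturation; I_D = 1.03 mA

V_SG = V_S − V_G = 2.85 − 1.32 = 1.53 V; V_SD = V_S − V_D = 2.85 − 1.13 = 1.72 V.
V_ov = V_SG − |V_tp| = 1.53 − 0.849 = 0.681 V.
Since V_SD = 1.72 V ≥ V_ov = 0.681 V, the device is in saturation.
I_D = ½ k_p V_ov² (1 + λ V_SD) = 0.5 × 3.8 × 0.681² × (1 + 0.096 × 1.72) = 1.03 mA.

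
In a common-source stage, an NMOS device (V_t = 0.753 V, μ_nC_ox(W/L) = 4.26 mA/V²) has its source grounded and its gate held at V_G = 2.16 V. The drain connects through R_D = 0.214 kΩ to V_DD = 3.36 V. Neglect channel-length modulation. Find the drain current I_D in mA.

V_GS = V_G = 2.16 V, so V_ov = 2.16 − 0.753 = 1.41 V.
Assume saturation: I_D = ½ k_n V_ov² = 0.5 × 4.26 × 1.41² = 4.22 mA, giving V_DS = V_DD − I_D R_D = 3.36 − 4.22 × 0.214 = 2.46 V.
V_DS = 2.46 V ≥ V_ov = 1.41 V, confirming saturation.

I_D = 4.22 mA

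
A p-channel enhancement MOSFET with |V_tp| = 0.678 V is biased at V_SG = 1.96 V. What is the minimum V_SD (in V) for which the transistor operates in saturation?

V_SD,sat = 1.28 V

The boundary between triode and saturation is V_SD = V_SG − |V_tp| = V_ov.
V_ov = 1.96 − 0.678 = 1.28 V.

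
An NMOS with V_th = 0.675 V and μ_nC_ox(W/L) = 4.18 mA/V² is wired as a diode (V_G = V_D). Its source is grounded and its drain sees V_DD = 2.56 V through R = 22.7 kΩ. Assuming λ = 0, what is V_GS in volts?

V_GS = 0.864 V

With gate tied to drain, V_GS = V_DS ≥ V_GS − V_th, so the device is in saturation.
KCL at the drain: ½ k_n (V_GS − V_th)² = (V_DD − V_GS)/R.
Let x = V_GS − 0.675. Then 47.4 x² + x − 1.885 = 0, giving x = 0.189 V (positive root), so V_GS = 0.864 V.
I_D = (V_DD − V_GS)/R = (2.56 − 0.864) / 22.7 = 0.0747 mA.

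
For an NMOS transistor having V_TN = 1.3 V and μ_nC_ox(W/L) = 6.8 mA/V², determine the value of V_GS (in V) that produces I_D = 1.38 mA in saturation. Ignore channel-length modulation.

In saturation I_D = ½ k_n (V_GS − V_TN)², so V_GS − V_TN = √(2 I_D / k_n) = √(2 × 1.38 / 6.8) = 0.637 V.
V_GS = 1.3 + 0.637 = 1.94 V.

V_GS = 1.94 V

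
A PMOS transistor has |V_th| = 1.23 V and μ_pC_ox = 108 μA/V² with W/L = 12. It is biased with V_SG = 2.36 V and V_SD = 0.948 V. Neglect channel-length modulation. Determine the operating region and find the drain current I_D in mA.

k_p = μ_pC_ox · (W/L) = 1.296 mA/V².
V_ov = V_SG − |V_th| = 2.36 − 1.23 = 1.13 V.
Since V_SD = 0.948 V < V_ov = 1.13 V, the device is in the triode region.
I_D = k_p [V_ov · V_SD − ½ V_SD²] = 1.296 × [1.13 × 0.948 − 0.5 × 0.948²] = 0.806 mA.

Triode; I_D = 0.806 mA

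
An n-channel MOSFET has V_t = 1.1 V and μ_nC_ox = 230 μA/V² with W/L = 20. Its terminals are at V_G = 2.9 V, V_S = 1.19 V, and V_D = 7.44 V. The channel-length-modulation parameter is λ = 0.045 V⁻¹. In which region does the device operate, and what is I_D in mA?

Saturation; I_D = 1.10 mA

V_GS = V_G − V_S = 2.9 − 1.19 = 1.71 V; V_DS = V_D − V_S = 7.44 − 1.19 = 6.25 V.
k_n = μ_nC_ox · (W/L) = 4.6 mA/V².
V_ov = V_GS − V_t = 1.71 − 1.1 = 0.61 V.
Since V_DS = 6.25 V ≥ V_ov = 0.61 V, the device is in saturation.
I_D = ½ k_n V_ov² (1 + λ V_DS) = 0.5 × 4.6 × 0.61² × (1 + 0.045 × 6.25) = 1.1 mA.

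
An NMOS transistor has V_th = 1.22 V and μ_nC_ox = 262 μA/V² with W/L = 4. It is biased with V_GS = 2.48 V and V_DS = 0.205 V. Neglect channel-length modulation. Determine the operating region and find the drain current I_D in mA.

Triode; I_D = 0.249 mA

k_n = μ_nC_ox · (W/L) = 1.048 mA/V².
V_ov = V_GS − V_th = 2.48 − 1.22 = 1.26 V.
Since V_DS = 0.205 V < V_ov = 1.26 V, the device is in the triode region.
I_D = k_n [V_ov · V_DS − ½ V_DS²] = 1.048 × [1.26 × 0.205 − 0.5 × 0.205²] = 0.249 mA.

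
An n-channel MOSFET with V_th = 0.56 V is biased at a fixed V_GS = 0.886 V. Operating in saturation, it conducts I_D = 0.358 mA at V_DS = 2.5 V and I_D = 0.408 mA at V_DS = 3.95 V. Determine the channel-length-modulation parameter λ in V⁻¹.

With V_GS fixed, I_D ∝ (1 + λ V_DS) in saturation, so I_D2/I_D1 = (1 + λ V_DS2)/(1 + λ V_DS1).
0.408/0.358 = 1.14 = (1 + 3.95 λ)/(1 + 2.5 λ).
Solving: λ (I_D1 V_DS2 − I_D2 V_DS1) = I_D2 − I_D1, so λ = (0.408 − 0.358) / (0.358 × 3.95 − 0.408 × 2.5) = 0.05 / 0.394 = 0.127 V⁻¹.

λ = 0.127 V⁻¹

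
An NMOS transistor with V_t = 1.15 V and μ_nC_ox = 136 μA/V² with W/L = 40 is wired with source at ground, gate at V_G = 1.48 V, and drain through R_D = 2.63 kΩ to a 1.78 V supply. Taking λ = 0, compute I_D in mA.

I_D = 0.296 mA

V_GS = V_G = 1.48 V, so V_ov = 1.48 − 1.15 = 0.33 V.
k_n = μ_nC_ox · (W/L) = 5.44 mA/V².
Assume saturation: I_D = ½ k_n V_ov² = 0.5 × 5.44 × 0.33² = 0.296 mA, giving V_DS = V_DD − I_D R_D = 1.78 − 0.296 × 2.63 = 1 V.
V_DS = 1 V ≥ V_ov = 0.33 V, confirming saturation.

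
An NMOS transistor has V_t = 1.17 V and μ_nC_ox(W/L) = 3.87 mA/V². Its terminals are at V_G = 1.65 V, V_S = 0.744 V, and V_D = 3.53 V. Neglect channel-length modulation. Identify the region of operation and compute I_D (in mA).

V_GS = V_G − V_S = 1.65 − 0.744 = 0.906 V; V_DS = V_D − V_S = 3.53 − 0.744 = 2.79 V.
V_GS = 0.906 V < V_t = 1.17 V, so the transistor is in cutoff.

Cutoff; I_D = 0 mA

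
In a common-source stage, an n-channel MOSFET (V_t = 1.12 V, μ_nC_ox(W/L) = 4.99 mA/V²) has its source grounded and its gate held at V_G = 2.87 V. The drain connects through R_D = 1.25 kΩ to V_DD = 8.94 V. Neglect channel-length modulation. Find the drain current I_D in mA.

I_D = 6.33 mA

V_GS = V_G = 2.87 V, so V_ov = 2.87 − 1.12 = 1.75 V.
Assume saturation: I_D = ½ k_n V_ov² = 0.5 × 4.99 × 1.75² = 7.64 mA, giving V_DS = V_DD − I_D R_D = 8.94 − 7.64 × 1.25 = -0.611 V.
But -0.611 V < V_ov = 1.75 V, so the device is actually in triode.
In triode I_D = k_n[V_ov V_DS − ½ V_DS²] and I_D = (V_DD − V_DS)/R_D. Equating: 3.12 V_DS² − 11.92 V_DS + 8.94 = 0, giving V_DS = 1.03 V (the root below V_ov).
I_D = (8.94 − 1.03) / 1.25 = 6.33 mA.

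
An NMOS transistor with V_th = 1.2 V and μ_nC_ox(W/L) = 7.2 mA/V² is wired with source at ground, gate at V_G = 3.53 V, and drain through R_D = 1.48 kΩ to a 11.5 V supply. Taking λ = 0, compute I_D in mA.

I_D = 7.44 mA

V_GS = V_G = 3.53 V, so V_ov = 3.53 − 1.2 = 2.33 V.
Assume saturation: I_D = ½ k_n V_ov² = 0.5 × 7.2 × 2.33² = 19.5 mA, giving V_DS = V_DD − I_D R_D = 11.5 − 19.5 × 1.48 = -17.4 V.
But -17.4 V < V_ov = 2.33 V, so the device is actually in triode.
In triode I_D = k_n[V_ov V_DS − ½ V_DS²] and I_D = (V_DD − V_DS)/R_D. Equating: 5.33 V_DS² − 25.83 V_DS + 11.5 = 0, giving V_DS = 0.496 V (the root below V_ov).
I_D = (11.5 − 0.496) / 1.48 = 7.44 mA.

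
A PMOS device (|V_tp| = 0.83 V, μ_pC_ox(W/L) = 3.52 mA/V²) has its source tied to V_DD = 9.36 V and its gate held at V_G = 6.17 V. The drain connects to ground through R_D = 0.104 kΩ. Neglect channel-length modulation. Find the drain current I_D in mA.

I_D = 9.80 mA

V_SG = V_DD − V_G = 9.36 − 6.17 = 3.19 V, so V_ov = 3.19 − 0.83 = 2.36 V.
Assume saturation: I_D = ½ k_p V_ov² = 0.5 × 3.52 × 2.36² = 9.8 mA, giving V_SD = V_DD − I_D R_D = 9.36 − 9.8 × 0.104 = 8.34 V.
V_SD = 8.34 V ≥ V_ov = 2.36 V, confirming saturation.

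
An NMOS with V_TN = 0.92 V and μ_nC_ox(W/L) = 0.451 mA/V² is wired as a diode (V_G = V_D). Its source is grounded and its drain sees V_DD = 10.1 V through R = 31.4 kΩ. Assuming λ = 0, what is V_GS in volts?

V_GS = 1.99 V

With gate tied to drain, V_GS = V_DS ≥ V_GS − V_TN, so the device is in saturation.
KCL at the drain: ½ k_n (V_GS − V_TN)² = (V_DD − V_GS)/R.
Let x = V_GS − 0.92. Then 7.08 x² + x − 9.18 = 0, giving x = 1.07 V (positive root), so V_GS = 1.99 V.
I_D = (V_DD − V_GS)/R = (10.1 − 1.99) / 31.4 = 0.258 mA.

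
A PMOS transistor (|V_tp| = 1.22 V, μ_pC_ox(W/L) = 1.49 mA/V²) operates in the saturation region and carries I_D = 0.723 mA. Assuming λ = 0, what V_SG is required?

In saturation I_D = ½ k_p (V_SG − |V_tp|)², so V_SG − |V_tp| = √(2 I_D / k_p) = √(2 × 0.723 / 1.49) = 0.985 V.
V_SG = 1.22 + 0.985 = 2.21 V.

V_SG = 2.21 V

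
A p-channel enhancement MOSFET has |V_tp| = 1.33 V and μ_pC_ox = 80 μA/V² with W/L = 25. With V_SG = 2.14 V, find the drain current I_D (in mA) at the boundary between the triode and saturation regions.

I_D = 0.656 mA

At the boundary V_SD = V_ov = V_SG − |V_tp| = 2.14 − 1.33 = 0.81 V.
k_p = μ_pC_ox · (W/L) = 2 mA/V².
I_D = ½ k_p V_ov² = 0.5 × 2 × 0.81² = 0.656 mA.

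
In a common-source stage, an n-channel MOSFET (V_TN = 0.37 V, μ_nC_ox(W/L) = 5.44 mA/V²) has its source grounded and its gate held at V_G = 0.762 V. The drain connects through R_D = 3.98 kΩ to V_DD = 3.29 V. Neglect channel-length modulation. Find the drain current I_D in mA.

V_GS = V_G = 0.762 V, so V_ov = 0.762 − 0.37 = 0.392 V.
Assume saturation: I_D = ½ k_n V_ov² = 0.5 × 5.44 × 0.392² = 0.418 mA, giving V_DS = V_DD − I_D R_D = 3.29 − 0.418 × 3.98 = 1.63 V.
V_DS = 1.63 V ≥ V_ov = 0.392 V, confirming saturation.

I_D = 0.418 mA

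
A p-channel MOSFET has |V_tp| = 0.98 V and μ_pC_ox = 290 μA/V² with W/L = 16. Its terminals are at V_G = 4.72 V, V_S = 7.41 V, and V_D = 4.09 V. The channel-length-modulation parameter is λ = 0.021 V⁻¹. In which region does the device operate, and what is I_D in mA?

Saturation; I_D = 7.26 mA

V_SG = V_S − V_G = 7.41 − 4.72 = 2.69 V; V_SD = V_S − V_D = 7.41 − 4.09 = 3.32 V.
k_p = μ_pC_ox · (W/L) = 4.64 mA/V².
V_ov = V_SG − |V_tp| = 2.69 − 0.98 = 1.71 V.
Since V_SD = 3.32 V ≥ V_ov = 1.71 V, the device is in saturation.
I_D = ½ k_p V_ov² (1 + λ V_SD) = 0.5 × 4.64 × 1.71² × (1 + 0.021 × 3.32) = 7.26 mA.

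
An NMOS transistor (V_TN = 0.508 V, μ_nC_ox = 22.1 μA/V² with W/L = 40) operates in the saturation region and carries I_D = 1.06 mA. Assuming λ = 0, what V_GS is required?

V_GS = 2.06 V

k_n = μ_nC_ox · (W/L) = 0.884 mA/V².
In saturation I_D = ½ k_n (V_GS − V_TN)², so V_GS − V_TN = √(2 I_D / k_n) = √(2 × 1.06 / 0.884) = 1.55 V.
V_GS = 0.508 + 1.55 = 2.06 V.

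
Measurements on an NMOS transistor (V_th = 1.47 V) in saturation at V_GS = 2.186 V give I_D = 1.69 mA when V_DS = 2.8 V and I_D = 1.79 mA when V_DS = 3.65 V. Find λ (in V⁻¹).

λ = 0.0865 V⁻¹

With V_GS fixed, I_D ∝ (1 + λ V_DS) in saturation, so I_D2/I_D1 = (1 + λ V_DS2)/(1 + λ V_DS1).
1.79/1.69 = 1.059 = (1 + 3.65 λ)/(1 + 2.8 λ).
Solving: λ (I_D1 V_DS2 − I_D2 V_DS1) = I_D2 − I_D1, so λ = (1.79 − 1.69) / (1.69 × 3.65 − 1.79 × 2.8) = 0.1 / 1.16 = 0.0865 V⁻¹.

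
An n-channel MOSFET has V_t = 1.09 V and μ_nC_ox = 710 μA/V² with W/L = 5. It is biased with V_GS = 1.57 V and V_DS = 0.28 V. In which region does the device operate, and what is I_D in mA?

Triode; I_D = 0.338 mA

k_n = μ_nC_ox · (W/L) = 3.55 mA/V².
V_ov = V_GS − V_t = 1.57 − 1.09 = 0.48 V.
Since V_DS = 0.28 V < V_ov = 0.48 V, the device is in the triode region.
I_D = k_n [V_ov · V_DS − ½ V_DS²] = 3.55 × [0.48 × 0.28 − 0.5 × 0.28²] = 0.338 mA.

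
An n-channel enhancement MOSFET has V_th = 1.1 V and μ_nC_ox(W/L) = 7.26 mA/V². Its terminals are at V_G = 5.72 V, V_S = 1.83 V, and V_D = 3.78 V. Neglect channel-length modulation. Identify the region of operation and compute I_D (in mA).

V_GS = V_G − V_S = 5.72 − 1.83 = 3.89 V; V_DS = V_D − V_S = 3.78 − 1.83 = 1.95 V.
V_ov = V_GS − V_th = 3.89 − 1.1 = 2.79 V.
Since V_DS = 1.95 V < V_ov = 2.79 V, the device is in the triode region.
I_D = k_n [V_ov · V_DS − ½ V_DS²] = 7.26 × [2.79 × 1.95 − 0.5 × 1.95²] = 25.7 mA.

Triode; I_D = 25.7 mA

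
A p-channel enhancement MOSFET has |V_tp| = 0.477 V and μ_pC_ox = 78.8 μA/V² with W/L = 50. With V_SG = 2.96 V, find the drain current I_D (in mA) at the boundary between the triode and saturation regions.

I_D = 12.1 mA

At the boundary V_SD = V_ov = V_SG − |V_tp| = 2.96 − 0.477 = 2.48 V.
k_p = μ_pC_ox · (W/L) = 3.94 mA/V².
I_D = ½ k_p V_ov² = 0.5 × 3.94 × 2.48² = 12.1 mA.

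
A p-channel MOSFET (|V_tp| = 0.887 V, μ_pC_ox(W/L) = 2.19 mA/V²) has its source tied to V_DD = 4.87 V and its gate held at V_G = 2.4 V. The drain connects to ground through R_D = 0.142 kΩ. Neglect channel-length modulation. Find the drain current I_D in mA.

I_D = 2.74 mA

V_SG = V_DD − V_G = 4.87 − 2.4 = 2.47 V, so V_ov = 2.47 − 0.887 = 1.58 V.
Assume saturation: I_D = ½ k_p V_ov² = 0.5 × 2.19 × 1.58² = 2.74 mA, giving V_SD = V_DD − I_D R_D = 4.87 − 2.74 × 0.142 = 4.48 V.
V_SD = 4.48 V ≥ V_ov = 1.58 V, confirming saturation.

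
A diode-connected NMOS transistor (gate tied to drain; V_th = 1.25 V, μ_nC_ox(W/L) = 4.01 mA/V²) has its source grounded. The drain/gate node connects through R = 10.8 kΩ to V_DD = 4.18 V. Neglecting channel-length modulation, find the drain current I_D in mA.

With gate tied to drain, V_GS = V_DS ≥ V_GS − V_th, so the device is in saturation.
KCL at the drain: ½ k_n (V_GS − V_th)² = (V_DD − V_GS)/R.
Let x = V_GS − 1.25. Then 21.7 x² + x − 2.93 = 0, giving x = 0.345 V (positive root), so V_GS = 1.6 V.
I_D = (V_DD − V_GS)/R = (4.18 − 1.6) / 10.8 = 0.239 mA.

I_D = 0.239 mA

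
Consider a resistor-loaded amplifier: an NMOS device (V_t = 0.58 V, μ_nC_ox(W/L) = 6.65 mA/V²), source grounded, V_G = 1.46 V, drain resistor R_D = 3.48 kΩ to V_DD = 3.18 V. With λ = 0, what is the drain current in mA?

I_D = 0.867 mA

V_GS = V_G = 1.46 V, so V_ov = 1.46 − 0.58 = 0.88 V.
Assume saturation: I_D = ½ k_n V_ov² = 0.5 × 6.65 × 0.88² = 2.57 mA, giving V_DS = V_DD − I_D R_D = 3.18 − 2.57 × 3.48 = -5.78 V.
But -5.78 V < V_ov = 0.88 V, so the device is actually in triode.
In triode I_D = k_n[V_ov V_DS − ½ V_DS²] and I_D = (V_DD − V_DS)/R_D. Equating: 11.6 V_DS² − 21.36 V_DS + 3.18 = 0, giving V_DS = 0.163 V (the root below V_ov).
I_D = (3.18 − 0.163) / 3.48 = 0.867 mA.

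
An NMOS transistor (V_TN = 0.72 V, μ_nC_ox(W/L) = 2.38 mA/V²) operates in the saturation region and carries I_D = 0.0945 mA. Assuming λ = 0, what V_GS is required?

In saturation I_D = ½ k_n (V_GS − V_TN)², so V_GS − V_TN = √(2 I_D / k_n) = √(2 × 0.0945 / 2.38) = 0.282 V.
V_GS = 0.72 + 0.282 = 1 V.

V_GS = 1.00 V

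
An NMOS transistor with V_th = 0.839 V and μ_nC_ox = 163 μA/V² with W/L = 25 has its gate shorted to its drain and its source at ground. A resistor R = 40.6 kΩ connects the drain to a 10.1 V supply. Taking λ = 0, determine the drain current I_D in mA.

With gate tied to drain, V_GS = V_DS ≥ V_GS − V_th, so the device is in saturation.
k_n = μ_nC_ox · (W/L) = 4.075 mA/V².
KCL at the drain: ½ k_n (V_GS − V_th)² = (V_DD − V_GS)/R.
Let x = V_GS − 0.839. Then 82.7 x² + x − 9.261 = 0, giving x = 0.329 V (positive root), so V_GS = 1.17 V.
I_D = (V_DD − V_GS)/R = (10.1 − 1.17) / 40.6 = 0.22 mA.

I_D = 0.220 mA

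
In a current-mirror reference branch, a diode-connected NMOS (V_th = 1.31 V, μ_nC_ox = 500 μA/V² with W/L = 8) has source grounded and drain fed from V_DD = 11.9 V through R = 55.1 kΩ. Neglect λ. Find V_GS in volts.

V_GS = 1.62 V

With gate tied to drain, V_GS = V_DS ≥ V_GS − V_th, so the device is in saturation.
k_n = μ_nC_ox · (W/L) = 4 mA/V².
KCL at the drain: ½ k_n (V_GS − V_th)² = (V_DD − V_GS)/R.
Let x = V_GS − 1.31. Then 110 x² + x − 10.59 = 0, giving x = 0.305 V (positive root), so V_GS = 1.62 V.
I_D = (V_DD − V_GS)/R = (11.9 − 1.62) / 55.1 = 0.187 mA.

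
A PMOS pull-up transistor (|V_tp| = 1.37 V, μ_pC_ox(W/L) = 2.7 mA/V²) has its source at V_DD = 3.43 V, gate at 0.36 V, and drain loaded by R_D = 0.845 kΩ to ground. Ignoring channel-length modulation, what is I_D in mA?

V_SG = V_DD − V_G = 3.43 − 0.36 = 3.07 V, so V_ov = 3.07 − 1.37 = 1.7 V.
Assume saturation: I_D = ½ k_p V_ov² = 0.5 × 2.7 × 1.7² = 3.9 mA, giving V_SD = V_DD − I_D R_D = 3.43 − 3.9 × 0.845 = 0.133 V.
But 0.133 V < V_ov = 1.7 V, so the device is actually in triode.
In triode I_D = k_p[V_ov V_SD − ½ V_SD²] and I_D = (V_DD − V_SD)/R_D. Equating: 1.14 V_SD² − 4.879 V_SD + 3.43 = 0, giving V_SD = 0.887 V (the root below V_ov).
I_D = (3.43 − 0.887) / 0.845 = 3.01 mA.

I_D = 3.01 mA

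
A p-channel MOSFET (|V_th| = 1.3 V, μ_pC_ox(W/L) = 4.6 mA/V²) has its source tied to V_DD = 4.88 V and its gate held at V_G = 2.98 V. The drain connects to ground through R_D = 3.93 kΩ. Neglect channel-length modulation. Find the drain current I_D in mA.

I_D = 0.828 mA

V_SG = V_DD − V_G = 4.88 − 2.98 = 1.9 V, so V_ov = 1.9 − 1.3 = 0.6 V.
Assume saturation: I_D = ½ k_p V_ov² = 0.5 × 4.6 × 0.6² = 0.828 mA, giving V_SD = V_DD − I_D R_D = 4.88 − 0.828 × 3.93 = 1.63 V.
V_SD = 1.63 V ≥ V_ov = 0.6 V, confirming saturation.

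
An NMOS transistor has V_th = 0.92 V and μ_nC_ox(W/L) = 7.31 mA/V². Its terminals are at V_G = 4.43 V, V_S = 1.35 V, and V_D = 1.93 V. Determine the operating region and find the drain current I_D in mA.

Triode; I_D = 7.93 mA

V_GS = V_G − V_S = 4.43 − 1.35 = 3.08 V; V_DS = V_D − V_S = 1.93 − 1.35 = 0.58 V.
V_ov = V_GS − V_th = 3.08 − 0.92 = 2.16 V.
Since V_DS = 0.58 V < V_ov = 2.16 V, the device is in the triode region.
I_D = k_n [V_ov · V_DS − ½ V_DS²] = 7.31 × [2.16 × 0.58 − 0.5 × 0.58²] = 7.93 mA.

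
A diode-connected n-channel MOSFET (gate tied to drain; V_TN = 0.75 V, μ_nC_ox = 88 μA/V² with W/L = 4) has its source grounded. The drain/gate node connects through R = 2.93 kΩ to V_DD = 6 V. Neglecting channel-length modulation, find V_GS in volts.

V_GS = 3.12 V

With gate tied to drain, V_GS = V_DS ≥ V_GS − V_TN, so the device is in saturation.
k_n = μ_nC_ox · (W/L) = 0.352 mA/V².
KCL at the drain: ½ k_n (V_GS − V_TN)² = (V_DD − V_GS)/R.
Let x = V_GS − 0.75. Then 0.516 x² + x − 5.25 = 0, giving x = 2.37 V (positive root), so V_GS = 3.12 V.
I_D = (V_DD − V_GS)/R = (6 − 3.12) / 2.93 = 0.985 mA.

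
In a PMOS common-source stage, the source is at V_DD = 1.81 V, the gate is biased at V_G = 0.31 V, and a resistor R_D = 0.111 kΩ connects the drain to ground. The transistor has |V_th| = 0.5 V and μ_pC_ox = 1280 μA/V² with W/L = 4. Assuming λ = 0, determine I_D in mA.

V_SG = V_DD − V_G = 1.81 − 0.31 = 1.5 V, so V_ov = 1.5 − 0.5 = 1 V.
k_p = μ_pC_ox · (W/L) = 5.12 mA/V².
Assume saturation: I_D = ½ k_p V_ov² = 0.5 × 5.12 × 1² = 2.56 mA, giving V_SD = V_DD − I_D R_D = 1.81 − 2.56 × 0.111 = 1.53 V.
V_SD = 1.53 V ≥ V_ov = 1 V, confirming saturation.

I_D = 2.56 mA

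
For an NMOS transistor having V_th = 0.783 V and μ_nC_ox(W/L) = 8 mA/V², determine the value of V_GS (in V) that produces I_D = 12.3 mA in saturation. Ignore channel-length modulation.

V_GS = 2.54 V

In saturation I_D = ½ k_n (V_GS − V_th)², so V_GS − V_th = √(2 I_D / k_n) = √(2 × 12.3 / 8) = 1.75 V.
V_GS = 0.783 + 1.75 = 2.54 V.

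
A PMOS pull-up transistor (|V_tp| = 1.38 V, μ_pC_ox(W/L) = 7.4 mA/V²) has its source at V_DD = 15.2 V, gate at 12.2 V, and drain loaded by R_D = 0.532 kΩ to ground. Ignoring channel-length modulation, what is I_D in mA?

V_SG = V_DD − V_G = 15.2 − 12.2 = 3 V, so V_ov = 3 − 1.38 = 1.62 V.
Assume saturation: I_D = ½ k_p V_ov² = 0.5 × 7.4 × 1.62² = 9.71 mA, giving V_SD = V_DD − I_D R_D = 15.2 − 9.71 × 0.532 = 10 V.
V_SD = 10 V ≥ V_ov = 1.62 V, confirming saturation.

I_D = 9.71 mA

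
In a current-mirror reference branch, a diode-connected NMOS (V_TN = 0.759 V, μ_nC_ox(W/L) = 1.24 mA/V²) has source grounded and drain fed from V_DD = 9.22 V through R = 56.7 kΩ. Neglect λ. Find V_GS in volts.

With gate tied to drain, V_GS = V_DS ≥ V_GS − V_TN, so the device is in saturation.
KCL at the drain: ½ k_n (V_GS − V_TN)² = (V_DD − V_GS)/R.
Let x = V_GS − 0.759. Then 35.2 x² + x − 8.461 = 0, giving x = 0.477 V (positive root), so V_GS = 1.24 V.
I_D = (V_DD − V_GS)/R = (9.22 − 1.24) / 56.7 = 0.141 mA.

V_GS = 1.24 V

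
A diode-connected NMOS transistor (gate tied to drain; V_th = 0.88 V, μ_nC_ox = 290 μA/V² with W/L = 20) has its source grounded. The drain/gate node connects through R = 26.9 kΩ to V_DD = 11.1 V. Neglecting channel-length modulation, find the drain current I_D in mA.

I_D = 0.367 mA

With gate tied to drain, V_GS = V_DS ≥ V_GS − V_th, so the device is in saturation.
k_n = μ_nC_ox · (W/L) = 5.8 mA/V².
KCL at the drain: ½ k_n (V_GS − V_th)² = (V_DD − V_GS)/R.
Let x = V_GS − 0.88. Then 78 x² + x − 10.22 = 0, giving x = 0.356 V (positive root), so V_GS = 1.24 V.
I_D = (V_DD − V_GS)/R = (11.1 − 1.24) / 26.9 = 0.367 mA.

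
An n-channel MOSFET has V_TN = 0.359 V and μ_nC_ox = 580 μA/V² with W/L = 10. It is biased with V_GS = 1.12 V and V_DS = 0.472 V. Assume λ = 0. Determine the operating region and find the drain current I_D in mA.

Triode; I_D = 1.44 mA

k_n = μ_nC_ox · (W/L) = 5.8 mA/V².
V_ov = V_GS − V_TN = 1.12 − 0.359 = 0.761 V.
Since V_DS = 0.472 V < V_ov = 0.761 V, the device is in the triode region.
I_D = k_n [V_ov · V_DS − ½ V_DS²] = 5.8 × [0.761 × 0.472 − 0.5 × 0.472²] = 1.44 mA.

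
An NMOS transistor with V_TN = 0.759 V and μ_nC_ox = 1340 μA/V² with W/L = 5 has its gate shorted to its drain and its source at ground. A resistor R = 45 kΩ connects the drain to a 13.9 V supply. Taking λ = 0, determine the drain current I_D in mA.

With gate tied to drain, V_GS = V_DS ≥ V_GS − V_TN, so the device is in saturation.
k_n = μ_nC_ox · (W/L) = 6.7 mA/V².
KCL at the drain: ½ k_n (V_GS − V_TN)² = (V_DD − V_GS)/R.
Let x = V_GS − 0.759. Then 151 x² + x − 13.14 = 0, giving x = 0.292 V (positive root), so V_GS = 1.05 V.
I_D = (V_DD − V_GS)/R = (13.9 − 1.05) / 45 = 0.286 mA.

I_D = 0.286 mA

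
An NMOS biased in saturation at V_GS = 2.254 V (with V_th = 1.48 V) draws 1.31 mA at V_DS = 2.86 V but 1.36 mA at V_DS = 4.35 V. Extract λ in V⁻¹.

With V_GS fixed, I_D ∝ (1 + λ V_DS) in saturation, so I_D2/I_D1 = (1 + λ V_DS2)/(1 + λ V_DS1).
1.36/1.31 = 1.038 = (1 + 4.35 λ)/(1 + 2.86 λ).
Solving: λ (I_D1 V_DS2 − I_D2 V_DS1) = I_D2 − I_D1, so λ = (1.36 − 1.31) / (1.31 × 4.35 − 1.36 × 2.86) = 0.05 / 1.81 = 0.0276 V⁻¹.

λ = 0.0276 V⁻¹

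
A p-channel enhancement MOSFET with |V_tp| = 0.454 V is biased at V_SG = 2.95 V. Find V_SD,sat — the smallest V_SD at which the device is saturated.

The boundary between triode and saturation is V_SD = V_SG − |V_tp| = V_ov.
V_ov = 2.95 − 0.454 = 2.5 V.

V_SD,sat = 2.50 V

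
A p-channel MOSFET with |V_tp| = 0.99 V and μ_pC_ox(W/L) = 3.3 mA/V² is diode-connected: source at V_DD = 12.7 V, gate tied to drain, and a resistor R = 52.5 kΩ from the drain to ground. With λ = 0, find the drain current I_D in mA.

I_D = 0.216 mA

With gate tied to drain, V_SG = V_SD ≥ V_SG − |V_tp|, so the device is in saturation.
KCL at the drain: ½ k_p (V_SG − |V_tp|)² = (V_DD − V_SG)/R.
Let x = V_SG − 0.99. Then 86.6 x² + x − 11.71 = 0, giving x = 0.362 V (positive root), so V_SG = 1.35 V.
I_D = (V_DD − V_SG)/R = (12.7 − 1.35) / 52.5 = 0.216 mA.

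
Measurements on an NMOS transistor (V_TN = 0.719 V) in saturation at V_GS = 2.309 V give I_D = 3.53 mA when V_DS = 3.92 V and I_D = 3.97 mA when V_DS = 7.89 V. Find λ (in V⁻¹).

With V_GS fixed, I_D ∝ (1 + λ V_DS) in saturation, so I_D2/I_D1 = (1 + λ V_DS2)/(1 + λ V_DS1).
3.97/3.53 = 1.125 = (1 + 7.89 λ)/(1 + 3.92 λ).
Solving: λ (I_D1 V_DS2 − I_D2 V_DS1) = I_D2 − I_D1, so λ = (3.97 − 3.53) / (3.53 × 7.89 − 3.97 × 3.92) = 0.44 / 12.3 = 0.0358 V⁻¹.

λ = 0.0358 V⁻¹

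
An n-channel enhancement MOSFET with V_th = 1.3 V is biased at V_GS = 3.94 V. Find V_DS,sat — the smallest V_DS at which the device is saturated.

V_DS,sat = 2.64 V

The boundary between triode and saturation is V_DS = V_GS − V_th = V_ov.
V_ov = 3.94 − 1.3 = 2.64 V.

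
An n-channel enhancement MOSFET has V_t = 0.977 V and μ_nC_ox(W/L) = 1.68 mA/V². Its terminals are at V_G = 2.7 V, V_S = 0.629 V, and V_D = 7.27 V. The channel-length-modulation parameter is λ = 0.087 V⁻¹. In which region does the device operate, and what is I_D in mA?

V_GS = V_G − V_S = 2.7 − 0.629 = 2.07 V; V_DS = V_D − V_S = 7.27 − 0.629 = 6.64 V.
V_ov = V_GS − V_t = 2.07 − 0.977 = 1.09 V.
Since V_DS = 6.64 V ≥ V_ov = 1.09 V, the device is in saturation.
I_D = ½ k_n V_ov² (1 + λ V_DS) = 0.5 × 1.68 × 1.09² × (1 + 0.087 × 6.64) = 1.59 mA.

Saturation; I_D = 1.59 mA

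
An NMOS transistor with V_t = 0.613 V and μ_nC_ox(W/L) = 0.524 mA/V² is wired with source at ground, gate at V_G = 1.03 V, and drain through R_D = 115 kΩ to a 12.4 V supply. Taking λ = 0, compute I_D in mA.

I_D = 0.0456 mA

V_GS = V_G = 1.03 V, so V_ov = 1.03 − 0.613 = 0.417 V.
Assume saturation: I_D = ½ k_n V_ov² = 0.5 × 0.524 × 0.417² = 0.0456 mA, giving V_DS = V_DD − I_D R_D = 12.4 − 0.0456 × 115 = 7.16 V.
V_DS = 7.16 V ≥ V_ov = 0.417 V, confirming saturation.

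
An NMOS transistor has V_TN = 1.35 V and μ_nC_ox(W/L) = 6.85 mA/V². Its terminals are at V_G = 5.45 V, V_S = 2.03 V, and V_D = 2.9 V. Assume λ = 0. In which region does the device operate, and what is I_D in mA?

V_GS = V_G − V_S = 5.45 − 2.03 = 3.42 V; V_DS = V_D − V_S = 2.9 − 2.03 = 0.87 V.
V_ov = V_GS − V_TN = 3.42 − 1.35 = 2.07 V.
Since V_DS = 0.87 V < V_ov = 2.07 V, the device is in the triode region.
I_D = k_n [V_ov · V_DS − ½ V_DS²] = 6.85 × [2.07 × 0.87 − 0.5 × 0.87²] = 9.74 mA.

Triode; I_D = 9.74 mA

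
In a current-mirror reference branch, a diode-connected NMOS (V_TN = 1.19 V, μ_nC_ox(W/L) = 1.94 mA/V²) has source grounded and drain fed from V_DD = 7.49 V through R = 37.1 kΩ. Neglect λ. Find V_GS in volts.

With gate tied to drain, V_GS = V_DS ≥ V_GS − V_TN, so the device is in saturation.
KCL at the drain: ½ k_n (V_GS − V_TN)² = (V_DD − V_GS)/R.
Let x = V_GS − 1.19. Then 36 x² + x − 6.3 = 0, giving x = 0.405 V (positive root), so V_GS = 1.59 V.
I_D = (V_DD − V_GS)/R = (7.49 − 1.59) / 37.1 = 0.159 mA.

V_GS = 1.59 V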